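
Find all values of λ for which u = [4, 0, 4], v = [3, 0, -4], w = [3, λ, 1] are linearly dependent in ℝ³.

Dependence holds iff the 3×3 matrix [u v w] is singular.
Cofactor expansion gives det = 28*λ.
Solving 28*λ = 0 yields λ = 0.

λ = 0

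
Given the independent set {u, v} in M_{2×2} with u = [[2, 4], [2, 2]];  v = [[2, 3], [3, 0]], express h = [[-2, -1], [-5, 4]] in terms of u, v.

Identify each element with its coordinate vector in ℝ⁴ via {E₁₁, E₁₂, E₂₁, E₂₂}.
Set up the augmented matrix [u | v | h] and row-reduce.
The system has the unique solution (a₁, a₂) = (2, -3).

h = 2u - 3v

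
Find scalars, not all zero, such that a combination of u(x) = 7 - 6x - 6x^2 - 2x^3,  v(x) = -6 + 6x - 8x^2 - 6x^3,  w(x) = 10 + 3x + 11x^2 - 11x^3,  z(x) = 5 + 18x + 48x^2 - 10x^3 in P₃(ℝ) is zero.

Pass to coordinate vectors relative to the basis {1, x, …, x^3}.
Solve the homogeneous system with u, v, w, z as columns by row-reducing the coefficient matrix.
One solution (up to scaling) is (3, 1, -2, 1).

3u + v - 2w + z = 0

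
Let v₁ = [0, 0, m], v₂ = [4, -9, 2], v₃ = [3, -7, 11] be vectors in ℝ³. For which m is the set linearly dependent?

m = 0

Dependence holds iff the 3×3 matrix [v₁ v₂ v₃] is singular.
The determinant works out to -m.
Solving -m = 0 yields m = 0.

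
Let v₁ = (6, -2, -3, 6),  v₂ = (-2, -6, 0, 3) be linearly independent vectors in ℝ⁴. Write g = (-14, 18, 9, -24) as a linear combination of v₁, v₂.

g = -3v₁ - 2v₂

Write g = a₁v₁ + a₂v₂ and equate components.
Back-substitution yields (a₁, a₂) = (-3, -2).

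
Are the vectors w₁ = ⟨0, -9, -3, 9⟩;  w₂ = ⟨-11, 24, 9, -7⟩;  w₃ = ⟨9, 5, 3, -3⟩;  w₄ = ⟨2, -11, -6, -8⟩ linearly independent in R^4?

Form the 4×4 matrix with these as columns; its determinant is 0.
A zero determinant means the columns are linearly dependent.

linearly dependent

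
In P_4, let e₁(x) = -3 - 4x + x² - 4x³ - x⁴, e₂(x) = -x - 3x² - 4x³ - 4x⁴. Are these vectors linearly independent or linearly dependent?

Take coordinates with respect to the standard basis {1, x, …, x⁴}.
Row-reduce the matrix whose columns are e₁, e₂.
The reduction yields 2 nonzero rows, so the rank is 2.
Since rank = 2 (the number of vectors), the set is linearly independent.

linearly independent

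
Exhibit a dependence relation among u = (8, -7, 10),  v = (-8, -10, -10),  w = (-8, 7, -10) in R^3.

u + w = 0

Row-reduce the matrix with u, v, w as columns; the null space gives the coefficients.
The free variable yields coefficients (1, 0, 1) (any nonzero multiple also works).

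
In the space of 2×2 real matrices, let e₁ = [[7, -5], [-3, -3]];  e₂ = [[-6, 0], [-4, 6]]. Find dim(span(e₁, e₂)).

2

Pass to coordinate vectors with respect to the basis {E₁₁, E₁₂, E₂₁, E₂₂}.
Form the matrix with e₁, e₂ as columns and reduce.
The echelon form has 2 nonzero rows, so the rank is 2.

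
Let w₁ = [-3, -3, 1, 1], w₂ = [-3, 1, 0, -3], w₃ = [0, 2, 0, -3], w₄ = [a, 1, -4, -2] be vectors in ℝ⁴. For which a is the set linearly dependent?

a = -17

The set is linearly dependent precisely when det[w₁; w₂; w₃; w₄] = 0.
Expanding, det = 3*a + 51.
Setting this to zero gives a = -17.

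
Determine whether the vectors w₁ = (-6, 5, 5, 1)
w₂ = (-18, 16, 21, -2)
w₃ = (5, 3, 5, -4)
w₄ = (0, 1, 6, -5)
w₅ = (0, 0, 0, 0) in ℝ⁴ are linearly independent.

There are 5 vectors in a 4-dimensional space, so they cannot be linearly independent.

linearly dependent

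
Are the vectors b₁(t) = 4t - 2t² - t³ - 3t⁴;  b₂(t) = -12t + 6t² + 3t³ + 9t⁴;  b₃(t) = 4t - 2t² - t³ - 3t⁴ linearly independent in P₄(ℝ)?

Take coordinates with respect to the standard basis {1, t, …, t⁴}.
Row-reduce the matrix whose columns are b₁, b₂, b₃.
The reduction yields 1 nonzero row, so the rank is 1.
Since rank 1 < 3, the set is linearly dependent.
Indeed 3b₁ + b₂ = 0.

linearly dependent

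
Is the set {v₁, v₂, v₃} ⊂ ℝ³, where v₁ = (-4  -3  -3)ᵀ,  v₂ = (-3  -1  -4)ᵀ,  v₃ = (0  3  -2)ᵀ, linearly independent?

linearly independent

Row-reduce the matrix whose columns are v₁, v₂, v₃.
The reduction yields 3 nonzero rows, so the rank is 3.
Since rank = 3 (the number of vectors), the set is linearly independent.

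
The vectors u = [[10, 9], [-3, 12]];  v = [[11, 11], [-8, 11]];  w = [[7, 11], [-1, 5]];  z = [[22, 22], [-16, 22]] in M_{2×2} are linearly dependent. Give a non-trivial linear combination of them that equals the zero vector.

2v - z = 0

Take coordinates with respect to {E₁₁, E₁₂, E₂₁, E₂₂}.
Write the vectors as columns of a matrix and find a nonzero vector in its null space.
One solution (up to scaling) is (0, 2, 0, -1).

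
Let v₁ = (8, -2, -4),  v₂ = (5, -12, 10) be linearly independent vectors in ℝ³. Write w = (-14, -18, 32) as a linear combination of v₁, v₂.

Solve the system with v₁, v₂ as columns and w as the right-hand side.
The system has the unique solution (c₁, c₂) = (-3, 2).

w = -3v₁ + 2v₂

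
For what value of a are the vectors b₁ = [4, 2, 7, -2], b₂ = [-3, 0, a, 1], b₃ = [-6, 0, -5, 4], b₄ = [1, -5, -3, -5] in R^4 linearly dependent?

Place the vectors as rows of a 4×4 matrix; dependence ⇔ determinant zero.
Cofactor expansion gives det = 32*a + 16.
Setting this to zero gives a = -1/2.

a = -1/2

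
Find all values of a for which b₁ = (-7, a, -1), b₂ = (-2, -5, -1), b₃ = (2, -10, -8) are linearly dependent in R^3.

a = -40/3

Dependence holds iff the 3×3 matrix [b₁ b₂ b₃] is singular.
Expanding, det = -18*a - 240.
Solving -18*a - 240 = 0 yields a = -40/3.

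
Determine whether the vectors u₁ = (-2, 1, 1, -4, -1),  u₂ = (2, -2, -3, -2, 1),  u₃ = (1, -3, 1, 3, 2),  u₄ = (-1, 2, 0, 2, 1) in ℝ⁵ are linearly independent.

linearly independent

Place the vectors as rows of a 4×5 matrix and reduce to echelon form.
The reduction yields 4 nonzero rows, so the rank is 4.
Since rank = 4 (the number of vectors), the set is linearly independent.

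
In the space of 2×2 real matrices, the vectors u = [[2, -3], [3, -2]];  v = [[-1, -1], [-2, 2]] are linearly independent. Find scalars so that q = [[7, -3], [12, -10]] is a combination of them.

Take coordinate vectors relative to {E₁₁, E₁₂, E₂₁, E₂₂}.
Solve the system with u, v as columns and q as the right-hand side.
The system has the unique solution (α₁, α₂) = (2, -3).

q = 2u - 3v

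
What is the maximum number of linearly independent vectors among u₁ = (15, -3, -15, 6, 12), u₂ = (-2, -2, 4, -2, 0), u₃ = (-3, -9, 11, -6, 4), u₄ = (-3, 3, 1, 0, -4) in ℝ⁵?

Form the matrix with u₁, u₂, u₃, u₄ as columns and reduce.
The echelon form has 2 nonzero rows, so the rank is 2.

2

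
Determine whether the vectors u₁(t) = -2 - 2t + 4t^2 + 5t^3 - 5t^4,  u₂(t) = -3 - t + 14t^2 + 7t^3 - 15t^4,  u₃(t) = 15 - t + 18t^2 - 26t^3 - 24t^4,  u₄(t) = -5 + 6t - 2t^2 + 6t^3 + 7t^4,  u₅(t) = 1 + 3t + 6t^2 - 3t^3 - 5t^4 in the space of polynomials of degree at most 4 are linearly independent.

Write each element as a coordinate vector in ℝ⁵ using {1, t, …, t^4}.
Place the vectors as rows of a 5×5 matrix and reduce to echelon form.
The reduction yields 3 nonzero rows, so the rank is 3.
Since rank 3 < 5, the set is linearly dependent.

linearly dependent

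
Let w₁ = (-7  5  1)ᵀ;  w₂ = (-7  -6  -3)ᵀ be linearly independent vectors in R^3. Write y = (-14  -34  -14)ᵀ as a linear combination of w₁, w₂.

y = -2w₁ + 4w₂

Write y = a₁w₁ + a₂w₂ and equate components.
The system has the unique solution (a₁, a₂) = (-2, 4).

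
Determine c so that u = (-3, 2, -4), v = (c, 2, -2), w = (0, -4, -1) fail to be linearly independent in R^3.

Place the vectors as rows of a 3×3 matrix; dependence ⇔ determinant zero.
Cofactor expansion gives det = 18*c + 30.
Setting this to zero gives c = -5/3.

c = -5/3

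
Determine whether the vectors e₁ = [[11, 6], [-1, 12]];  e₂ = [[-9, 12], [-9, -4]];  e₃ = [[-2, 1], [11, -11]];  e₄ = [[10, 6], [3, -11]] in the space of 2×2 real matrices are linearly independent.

Write each element as a coordinate vector in ℝ⁴ using {E₁₁, E₁₂, E₂₁, E₂₂}.
The matrix [e₁|e₂|e₃|e₄] has determinant -41956.
A nonzero determinant means the columns are linearly independent.

linearly independent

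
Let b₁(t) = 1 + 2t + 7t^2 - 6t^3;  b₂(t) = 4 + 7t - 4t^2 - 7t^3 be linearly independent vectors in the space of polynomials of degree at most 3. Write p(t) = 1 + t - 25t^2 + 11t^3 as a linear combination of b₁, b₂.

p = -3b₁ + b₂

Take coordinate vectors relative to {1, t, …, t^3}.
Set up the augmented matrix [b₁ | b₂ | p] and row-reduce.
Back-substitution yields (c₁, c₂) = (-3, 1).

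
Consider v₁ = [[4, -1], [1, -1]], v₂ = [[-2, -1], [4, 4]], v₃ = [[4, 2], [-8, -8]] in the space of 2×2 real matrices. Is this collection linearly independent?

Take coordinates with respect to the standard basis {E₁₁, E₁₂, E₂₁, E₂₂}.
Row-reduce the matrix whose columns are v₁, v₂, v₃.
The reduction yields 2 nonzero rows, so the rank is 2.
Since rank 2 < 3, the set is linearly dependent.
Indeed 2v₂ + v₃ = 0.

linearly dependent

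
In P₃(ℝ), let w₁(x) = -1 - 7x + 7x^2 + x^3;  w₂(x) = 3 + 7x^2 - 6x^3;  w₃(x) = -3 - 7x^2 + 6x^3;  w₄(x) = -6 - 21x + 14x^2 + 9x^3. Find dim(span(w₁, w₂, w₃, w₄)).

dim = 2

Use coordinates relative to {1, x, …, x^3}.
Put the 4×4 matrix [w₁|w₂|w₃|w₄] into echelon form.
Reduction leaves 2 leading entries, giving rank 2.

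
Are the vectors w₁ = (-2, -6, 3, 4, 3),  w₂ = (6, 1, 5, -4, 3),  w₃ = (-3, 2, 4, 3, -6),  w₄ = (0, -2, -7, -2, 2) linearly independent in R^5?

Place the vectors as rows of a 4×5 matrix and reduce to echelon form.
The reduction yields 4 nonzero rows, so the rank is 4.
Since rank = 4 (the number of vectors), the set is linearly independent.

linearly independent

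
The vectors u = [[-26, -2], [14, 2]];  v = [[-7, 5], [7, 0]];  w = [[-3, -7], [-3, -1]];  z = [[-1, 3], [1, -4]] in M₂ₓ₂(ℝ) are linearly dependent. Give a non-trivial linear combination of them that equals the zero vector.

u - 3v - 2w + z = 0

Pass to coordinate vectors relative to the basis {E₁₁, E₁₂, E₂₁, E₂₂}.
Write the vectors as columns of a matrix and find a nonzero vector in its null space.
One solution (up to scaling) is (1, -3, -2, 1).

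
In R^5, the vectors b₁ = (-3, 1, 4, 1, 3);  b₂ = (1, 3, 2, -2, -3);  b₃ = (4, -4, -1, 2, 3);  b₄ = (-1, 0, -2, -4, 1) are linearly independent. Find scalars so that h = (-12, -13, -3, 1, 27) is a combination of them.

Set up the augmented matrix [b₁ | b₂ | b₃ | b₄ | h] and row-reduce.
The system has the unique solution (α₁, …, α₄) = (3, -4, 1, 3).

h = 3b₁ - 4b₂ + b₃ + 3b₄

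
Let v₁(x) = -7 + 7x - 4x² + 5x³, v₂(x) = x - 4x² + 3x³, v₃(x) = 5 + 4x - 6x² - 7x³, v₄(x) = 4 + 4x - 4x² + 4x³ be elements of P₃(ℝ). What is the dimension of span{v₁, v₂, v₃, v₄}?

4

Use coordinates relative to {1, x, …, x³}.
Apply Gaussian elimination to the matrix whose rows are v₁, v₂, v₃, v₄.
There are 4 pivot columns, so rank = 4.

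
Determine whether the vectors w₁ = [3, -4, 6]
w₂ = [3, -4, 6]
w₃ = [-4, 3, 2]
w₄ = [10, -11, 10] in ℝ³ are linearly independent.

There are 4 vectors in a 3-dimensional space, so they cannot be linearly independent.

linearly dependent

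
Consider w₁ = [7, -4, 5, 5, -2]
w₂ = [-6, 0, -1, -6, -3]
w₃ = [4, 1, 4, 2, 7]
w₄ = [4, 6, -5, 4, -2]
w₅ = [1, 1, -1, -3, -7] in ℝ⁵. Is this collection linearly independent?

Form the 5×5 matrix with these as columns; its determinant is 3220.
A nonzero determinant means the columns are linearly independent.

linearly independent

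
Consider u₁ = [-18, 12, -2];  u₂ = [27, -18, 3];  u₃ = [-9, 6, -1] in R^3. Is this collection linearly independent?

linearly dependent

Place the vectors as rows of a 3×3 matrix and reduce to echelon form.
The reduction yields 1 nonzero row, so the rank is 1.
Since rank 1 < 3, the set is linearly dependent.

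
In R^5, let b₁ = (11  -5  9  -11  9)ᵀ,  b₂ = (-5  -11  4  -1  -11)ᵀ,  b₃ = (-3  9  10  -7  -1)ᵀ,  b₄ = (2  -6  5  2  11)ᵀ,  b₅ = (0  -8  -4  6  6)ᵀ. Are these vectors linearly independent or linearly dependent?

linearly independent

Place the vectors as rows of a 5×5 matrix and reduce to echelon form.
The reduction yields 5 nonzero rows, so the rank is 5.
Since rank = 5 (the number of vectors), the set is linearly independent.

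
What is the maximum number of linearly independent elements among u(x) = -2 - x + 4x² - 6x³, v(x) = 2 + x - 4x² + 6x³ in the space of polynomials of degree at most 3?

1

Pass to coordinate vectors with respect to the basis {1, x, …, x³}.
Row-reduce the 2×4 matrix with these as rows.
There is 1 pivot column, so rank = 1.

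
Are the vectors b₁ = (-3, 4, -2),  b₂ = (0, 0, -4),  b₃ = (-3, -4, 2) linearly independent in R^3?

Row-reduce the matrix whose columns are b₁, b₂, b₃.
The reduction yields 3 nonzero rows, so the rank is 3.
Since rank = 3 (the number of vectors), the set is linearly independent.

linearly independent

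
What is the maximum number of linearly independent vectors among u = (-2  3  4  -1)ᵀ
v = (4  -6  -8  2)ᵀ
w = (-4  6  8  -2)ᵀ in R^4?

1

Apply Gaussian elimination to the matrix whose rows are u, v, w.
The echelon form has 1 nonzero row, so the rank is 1.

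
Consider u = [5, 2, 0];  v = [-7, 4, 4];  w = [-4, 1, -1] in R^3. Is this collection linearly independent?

linearly independent

The matrix [u|v|w] has determinant -86.
A nonzero determinant means the columns are linearly independent.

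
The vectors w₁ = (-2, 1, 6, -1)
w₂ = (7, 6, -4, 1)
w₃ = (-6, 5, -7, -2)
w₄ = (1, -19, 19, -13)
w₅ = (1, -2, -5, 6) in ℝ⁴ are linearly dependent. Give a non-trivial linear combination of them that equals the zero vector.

3w₁ + 2w₂ + 2w₃ + w₄ + 3w₅ = 0

Row-reduce the matrix with w₁, w₂, w₃, w₄, w₅ as columns; the null space gives the coefficients.
One solution (up to scaling) is (3, 2, 2, 1, 3).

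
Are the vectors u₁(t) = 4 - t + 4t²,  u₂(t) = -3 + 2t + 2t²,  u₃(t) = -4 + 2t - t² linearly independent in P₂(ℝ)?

Take coordinates with respect to the standard basis {1, t, t²}.
The matrix [u₁|u₂|u₃] has determinant -5.
A nonzero determinant means the columns are linearly independent.

linearly independent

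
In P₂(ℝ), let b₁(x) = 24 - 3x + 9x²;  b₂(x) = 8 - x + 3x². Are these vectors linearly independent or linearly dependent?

linearly dependent

Take coordinates with respect to the standard basis {1, x, x²}.
One vector is a scalar multiple of another, so the set is dependent.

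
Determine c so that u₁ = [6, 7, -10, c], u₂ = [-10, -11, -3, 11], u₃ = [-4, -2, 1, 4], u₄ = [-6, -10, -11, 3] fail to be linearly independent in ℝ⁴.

The vectors are dependent exactly when the determinant of the matrix with rows u₁, u₂, u₃, u₄ vanishes.
The determinant works out to -146*c - 2190.
Setting this to zero gives c = -15.

c = -15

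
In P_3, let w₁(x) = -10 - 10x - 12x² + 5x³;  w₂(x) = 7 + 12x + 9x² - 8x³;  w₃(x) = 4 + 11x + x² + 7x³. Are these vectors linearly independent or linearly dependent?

Take coordinates with respect to the standard basis {1, x, …, x³}.
Row-reduce the matrix whose columns are w₁, w₂, w₃.
The reduction yields 3 nonzero rows, so the rank is 3.
Since rank = 3 (the number of vectors), the set is linearly independent.

linearly independent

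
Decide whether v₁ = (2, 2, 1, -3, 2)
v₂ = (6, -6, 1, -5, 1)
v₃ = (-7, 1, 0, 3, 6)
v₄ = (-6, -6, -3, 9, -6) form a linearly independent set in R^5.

Place the vectors as rows of a 4×5 matrix and reduce to echelon form.
The reduction yields 3 nonzero rows, so the rank is 3.
Since rank 3 < 4, the set is linearly dependent.

linearly dependent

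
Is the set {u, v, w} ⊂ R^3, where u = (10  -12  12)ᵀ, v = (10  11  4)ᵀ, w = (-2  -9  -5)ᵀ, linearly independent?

Form the 3×3 matrix with these as columns; its determinant is -1510.
A nonzero determinant means the columns are linearly independent.

linearly independent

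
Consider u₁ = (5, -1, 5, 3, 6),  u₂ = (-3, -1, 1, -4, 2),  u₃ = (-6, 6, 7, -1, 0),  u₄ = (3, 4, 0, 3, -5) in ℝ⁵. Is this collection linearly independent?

Place the vectors as rows of a 4×5 matrix and reduce to echelon form.
The reduction yields 4 nonzero rows, so the rank is 4.
Since rank = 4 (the number of vectors), the set is linearly independent.

linearly independent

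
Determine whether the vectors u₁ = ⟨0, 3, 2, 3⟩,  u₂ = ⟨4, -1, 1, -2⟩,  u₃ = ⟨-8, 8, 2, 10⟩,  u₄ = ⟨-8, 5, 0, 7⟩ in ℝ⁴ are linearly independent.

The matrix [u₁|u₂|u₃|u₄] has determinant 0.
A zero determinant means the columns are linearly dependent.
Indeed 2u₁ - 2u₂ - u₃ = 0.

linearly dependent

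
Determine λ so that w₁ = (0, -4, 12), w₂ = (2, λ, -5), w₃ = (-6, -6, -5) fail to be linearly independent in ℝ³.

Dependence holds iff the 3×3 matrix [w₁ w₂ w₃] is singular.
Expanding, det = 72*λ - 304.
Solving 72*λ - 304 = 0 yields λ = 38/9.

λ = 38/9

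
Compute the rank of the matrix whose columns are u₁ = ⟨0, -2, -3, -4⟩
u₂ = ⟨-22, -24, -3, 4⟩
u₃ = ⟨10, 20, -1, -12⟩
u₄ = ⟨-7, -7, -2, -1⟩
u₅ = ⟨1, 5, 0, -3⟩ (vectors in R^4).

3

Put the 4×5 matrix [u₁|u₂|u₃|u₄|u₅] into echelon form.
There are 3 pivot columns, so rank = 3.
(With 5 elements in a 4-dimensional space the rank is at most 4.)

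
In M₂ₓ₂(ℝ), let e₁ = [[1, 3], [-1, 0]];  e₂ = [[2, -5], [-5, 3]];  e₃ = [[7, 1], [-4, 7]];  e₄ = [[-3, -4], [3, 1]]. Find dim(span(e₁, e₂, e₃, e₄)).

4

Use coordinates relative to {E₁₁, E₁₂, E₂₁, E₂₂}.
Apply Gaussian elimination to the matrix whose rows are e₁, e₂, e₃, e₄.
Reduction leaves 4 leading entries, giving rank 4.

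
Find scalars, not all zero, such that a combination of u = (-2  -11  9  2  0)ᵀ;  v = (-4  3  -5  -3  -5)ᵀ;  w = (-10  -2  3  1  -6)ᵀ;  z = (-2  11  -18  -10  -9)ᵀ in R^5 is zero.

3v - w - z = 0

Write the vectors as columns of a matrix and find a nonzero vector in its null space.
One solution (up to scaling) is (0, 3, -1, -1).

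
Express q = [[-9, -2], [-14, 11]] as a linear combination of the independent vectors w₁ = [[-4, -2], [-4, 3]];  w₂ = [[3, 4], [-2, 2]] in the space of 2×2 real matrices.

Take coordinate vectors relative to {E₁₁, E₁₂, E₂₁, E₂₂}.
Since w₁, w₂ are independent, the coefficients expressing q are uniquely determined by a linear system.
The system has the unique solution (a₁, a₂) = (3, 1).

q = 3w₁ + w₂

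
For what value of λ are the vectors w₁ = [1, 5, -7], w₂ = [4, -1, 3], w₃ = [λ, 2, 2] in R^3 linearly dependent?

λ = 13

Place the vectors as rows of a 3×3 matrix; dependence ⇔ determinant zero.
The determinant works out to 8*λ - 104.
Setting this to zero gives λ = 13.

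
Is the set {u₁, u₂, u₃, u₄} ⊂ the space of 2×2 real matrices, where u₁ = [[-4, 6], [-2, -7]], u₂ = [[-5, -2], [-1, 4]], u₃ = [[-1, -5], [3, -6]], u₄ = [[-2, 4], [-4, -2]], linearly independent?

Take coordinates with respect to the standard basis {E₁₁, E₁₂, E₂₁, E₂₂}.
The matrix [u₁|u₂|u₃|u₄] has determinant -1134.
A nonzero determinant means the columns are linearly independent.

linearly independent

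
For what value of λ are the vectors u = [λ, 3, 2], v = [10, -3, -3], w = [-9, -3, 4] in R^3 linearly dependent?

The vectors are dependent exactly when the determinant of the matrix with rows u, v, w vanishes.
Cofactor expansion gives det = -21*λ - 153.
This vanishes exactly when λ = -51/7.

λ = -51/7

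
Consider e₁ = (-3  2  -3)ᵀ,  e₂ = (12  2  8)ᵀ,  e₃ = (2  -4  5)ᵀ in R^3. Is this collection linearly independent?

Form the 3×3 matrix with these as columns; its determinant is -58.
A nonzero determinant means the columns are linearly independent.

linearly independent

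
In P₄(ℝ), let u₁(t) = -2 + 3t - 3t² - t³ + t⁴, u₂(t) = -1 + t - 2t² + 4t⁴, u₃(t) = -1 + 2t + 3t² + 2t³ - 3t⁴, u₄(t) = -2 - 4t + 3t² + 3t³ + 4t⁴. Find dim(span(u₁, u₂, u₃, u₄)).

4

Pass to coordinate vectors with respect to the basis {1, t, …, t⁴}.
Form the matrix with u₁, u₂, u₃, u₄ as columns and reduce.
Reduction leaves 4 leading entries, giving rank 4.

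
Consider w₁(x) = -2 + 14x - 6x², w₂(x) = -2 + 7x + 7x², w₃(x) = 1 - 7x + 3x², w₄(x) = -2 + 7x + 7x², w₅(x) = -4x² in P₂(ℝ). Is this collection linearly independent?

Write each element as a coordinate vector in ℝ³ using {1, x, x²}.
There are 5 vectors in a 3-dimensional space, so they cannot be linearly independent.

linearly dependent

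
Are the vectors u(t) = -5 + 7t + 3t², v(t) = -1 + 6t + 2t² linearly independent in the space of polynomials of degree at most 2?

Take coordinates with respect to the standard basis {1, t, t²}.
Place the vectors as rows of a 2×3 matrix and reduce to echelon form.
The reduction yields 2 nonzero rows, so the rank is 2.
Since rank = 2 (the number of vectors), the set is linearly independent.

linearly independent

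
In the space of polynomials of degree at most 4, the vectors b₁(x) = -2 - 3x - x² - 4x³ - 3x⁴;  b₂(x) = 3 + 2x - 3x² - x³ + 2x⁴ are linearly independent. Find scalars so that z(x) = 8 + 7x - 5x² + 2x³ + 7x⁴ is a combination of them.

z = -b₁ + 2b₂

Work in coordinates with respect to the standard basis {1, x, …, x⁴}.
Since b₁, b₂ are independent, the coefficients expressing z are uniquely determined by a linear system.
Back-substitution yields (α₁, α₂) = (-1, 2).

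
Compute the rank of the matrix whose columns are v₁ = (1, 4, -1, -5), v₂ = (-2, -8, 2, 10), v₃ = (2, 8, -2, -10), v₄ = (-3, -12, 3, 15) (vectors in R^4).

rank 1

Row-reduce the 4×4 matrix with these as rows.
The echelon form has 1 nonzero row, so the rank is 1.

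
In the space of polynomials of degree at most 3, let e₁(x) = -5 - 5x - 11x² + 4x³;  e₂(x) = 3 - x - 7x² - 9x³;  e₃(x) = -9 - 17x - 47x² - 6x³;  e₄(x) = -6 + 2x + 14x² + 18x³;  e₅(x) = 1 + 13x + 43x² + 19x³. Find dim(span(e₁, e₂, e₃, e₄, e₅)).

2

Represent each element by its coordinate vector in ℝ⁴.
Put the 4×5 matrix [e₁|e₂|e₃|e₄|e₅] into echelon form.
There are 2 pivot columns, so rank = 2.
(With 5 elements in a 4-dimensional space the rank is at most 4.)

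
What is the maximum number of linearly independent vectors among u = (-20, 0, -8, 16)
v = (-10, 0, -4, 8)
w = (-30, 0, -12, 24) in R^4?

Row-reduce the 3×4 matrix with these as rows.
There is 1 pivot column, so rank = 1.

1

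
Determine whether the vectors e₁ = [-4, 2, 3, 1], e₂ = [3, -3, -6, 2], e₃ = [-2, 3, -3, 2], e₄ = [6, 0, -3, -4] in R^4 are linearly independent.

Place the vectors as rows of a 4×4 matrix and reduce to echelon form.
The reduction yields 4 nonzero rows, so the rank is 4.
Since rank = 4 (the number of vectors), the set is linearly independent.

linearly independent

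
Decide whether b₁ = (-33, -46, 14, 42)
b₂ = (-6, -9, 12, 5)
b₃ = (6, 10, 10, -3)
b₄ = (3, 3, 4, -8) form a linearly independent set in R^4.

linearly dependent

The matrix [b₁|b₂|b₃|b₄] has determinant 0.
A zero determinant means the columns are linearly dependent.
Indeed b₁ - 3b₂ + b₃ + 3b₄ = 0.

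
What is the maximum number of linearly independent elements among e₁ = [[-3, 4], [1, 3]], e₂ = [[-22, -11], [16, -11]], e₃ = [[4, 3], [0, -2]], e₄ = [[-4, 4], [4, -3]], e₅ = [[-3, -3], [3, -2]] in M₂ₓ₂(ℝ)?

Pass to coordinate vectors with respect to the basis {E₁₁, E₁₂, E₂₁, E₂₂}.
Apply Gaussian elimination to the matrix whose rows are e₁, e₂, e₃, e₄, e₅.
Exactly 4 pivots survive; hence the rank is 4.
(With 5 elements in a 4-dimensional space the rank is at most 4.)

4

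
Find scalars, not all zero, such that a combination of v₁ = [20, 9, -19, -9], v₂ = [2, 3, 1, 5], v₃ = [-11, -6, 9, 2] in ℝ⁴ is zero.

v₁ + v₂ + 2v₃ = 0

Set up α₁v₁ + … + α₃v₃ = 0 and solve the homogeneous system.
One solution (up to scaling) is (1, 1, 2).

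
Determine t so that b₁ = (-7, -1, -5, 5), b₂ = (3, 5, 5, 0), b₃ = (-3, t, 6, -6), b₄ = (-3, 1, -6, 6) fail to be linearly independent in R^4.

t = -31/9

The set is linearly dependent precisely when det[b₁; b₂; b₃; b₄] = 0.
The determinant works out to 135*t + 465.
Setting this to zero gives t = -31/9.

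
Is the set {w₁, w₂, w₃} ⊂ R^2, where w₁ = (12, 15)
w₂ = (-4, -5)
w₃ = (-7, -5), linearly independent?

linearly dependent

There are 3 vectors in a 2-dimensional space, so they cannot be linearly independent.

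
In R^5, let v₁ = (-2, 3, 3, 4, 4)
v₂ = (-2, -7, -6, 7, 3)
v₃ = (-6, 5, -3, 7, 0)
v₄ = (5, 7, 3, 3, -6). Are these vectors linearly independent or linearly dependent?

Row-reduce the matrix whose columns are v₁, v₂, v₃, v₄.
The reduction yields 4 nonzero rows, so the rank is 4.
Since rank = 4 (the number of vectors), the set is linearly independent.

linearly independent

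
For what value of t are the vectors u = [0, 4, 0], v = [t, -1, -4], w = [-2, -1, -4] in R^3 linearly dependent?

t = -2

Dependence holds iff the 3×3 matrix [u v w] is singular.
Expanding, det = 16*t + 32.
Setting this to zero gives t = -2.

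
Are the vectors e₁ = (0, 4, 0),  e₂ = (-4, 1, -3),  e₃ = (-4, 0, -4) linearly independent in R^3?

Row-reduce the matrix whose columns are e₁, e₂, e₃.
The reduction yields 3 nonzero rows, so the rank is 3.
Since rank = 3 (the number of vectors), the set is linearly independent.

linearly independent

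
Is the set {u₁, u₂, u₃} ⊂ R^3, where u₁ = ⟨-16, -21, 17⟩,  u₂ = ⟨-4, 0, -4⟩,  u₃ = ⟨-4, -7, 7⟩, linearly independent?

Form the 3×3 matrix with these as columns; its determinant is 0.
A zero determinant means the columns are linearly dependent.
Indeed u₁ - u₂ - 3u₃ = 0.

linearly dependent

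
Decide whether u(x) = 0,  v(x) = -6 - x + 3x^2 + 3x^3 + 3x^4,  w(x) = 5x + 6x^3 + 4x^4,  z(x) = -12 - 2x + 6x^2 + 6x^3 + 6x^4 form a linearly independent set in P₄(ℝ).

Write each element as a coordinate vector in ℝ⁵ using {1, x, …, x^4}.
One of the vectors is the zero vector, so the set is linearly dependent.

linearly dependent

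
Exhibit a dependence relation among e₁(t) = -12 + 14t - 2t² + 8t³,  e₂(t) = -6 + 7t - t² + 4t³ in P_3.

e₁ - 2e₂ = 0

Pass to coordinate vectors relative to the basis {1, t, …, t³}.
Set up α₁e₁ + α₂e₂ = 0 and solve the homogeneous system.
The free variable yields coefficients (1, -2) (any nonzero multiple also works).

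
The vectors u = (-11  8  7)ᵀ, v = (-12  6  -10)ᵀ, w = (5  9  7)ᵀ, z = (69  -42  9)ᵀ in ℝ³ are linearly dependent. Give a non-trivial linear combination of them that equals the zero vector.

Set up α₁u + … + α₄z = 0 and solve the homogeneous system.
A generator of the null space is (3, 3, 0, 1).

3u + 3v + z = 0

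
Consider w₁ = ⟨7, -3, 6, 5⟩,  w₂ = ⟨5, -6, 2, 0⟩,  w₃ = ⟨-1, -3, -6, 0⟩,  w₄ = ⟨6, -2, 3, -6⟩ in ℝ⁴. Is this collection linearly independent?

Form the 4×4 matrix with these as columns; its determinant is -1169.
A nonzero determinant means the columns are linearly independent.

linearly independent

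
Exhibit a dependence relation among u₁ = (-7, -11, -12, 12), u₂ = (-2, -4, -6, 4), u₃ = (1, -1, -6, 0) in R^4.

u₁ - 3u₂ + u₃ = 0

Solve the homogeneous system with u₁, u₂, u₃ as columns by row-reducing the coefficient matrix.
The free variable yields coefficients (1, -3, 1) (any nonzero multiple also works).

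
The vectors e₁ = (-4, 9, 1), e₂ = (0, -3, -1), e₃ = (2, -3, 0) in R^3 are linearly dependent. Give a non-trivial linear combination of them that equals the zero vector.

Solve the homogeneous system with e₁, e₂, e₃ as columns by row-reducing the coefficient matrix.
The free variable yields coefficients (1, 1, 2) (any nonzero multiple also works).

e₁ + e₂ + 2e₃ = 0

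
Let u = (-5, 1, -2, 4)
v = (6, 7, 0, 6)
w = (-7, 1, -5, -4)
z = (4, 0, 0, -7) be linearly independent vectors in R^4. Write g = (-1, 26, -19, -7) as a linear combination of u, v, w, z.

Since u, v, w, z are independent, the coefficients expressing g are uniquely determined by a linear system.
Back-substitution yields (a₁, …, a₄) = (2, 3, 3, 3).

g = 2u + 3v + 3w + 3z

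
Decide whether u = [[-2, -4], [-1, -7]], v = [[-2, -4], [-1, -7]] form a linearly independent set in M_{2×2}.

linearly dependent

Write each element as a coordinate vector in ℝ⁴ using {E₁₁, E₁₂, E₂₁, E₂₂}.
Two of the vectors are equal, giving an immediate dependence.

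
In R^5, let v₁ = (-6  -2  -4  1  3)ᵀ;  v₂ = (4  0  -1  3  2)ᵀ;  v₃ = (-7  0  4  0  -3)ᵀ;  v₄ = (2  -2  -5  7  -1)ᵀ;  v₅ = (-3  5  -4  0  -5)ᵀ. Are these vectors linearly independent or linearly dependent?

The matrix [v₁|v₂|v₃|v₄|v₅] has determinant 8101.
A nonzero determinant means the columns are linearly independent.

linearly independent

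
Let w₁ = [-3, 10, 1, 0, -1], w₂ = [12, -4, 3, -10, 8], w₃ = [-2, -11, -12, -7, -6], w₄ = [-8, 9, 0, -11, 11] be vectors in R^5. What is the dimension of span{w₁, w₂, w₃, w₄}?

Apply Gaussian elimination to the matrix whose rows are w₁, w₂, w₃, w₄.
There are 4 pivot columns, so rank = 4.

dim = 4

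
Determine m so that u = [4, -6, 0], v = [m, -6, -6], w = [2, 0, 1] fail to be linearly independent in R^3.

m = -8

The vectors are dependent exactly when the determinant of the matrix with rows u, v, w vanishes.
Cofactor expansion gives det = 6*m + 48.
Solving 6*m + 48 = 0 yields m = -8.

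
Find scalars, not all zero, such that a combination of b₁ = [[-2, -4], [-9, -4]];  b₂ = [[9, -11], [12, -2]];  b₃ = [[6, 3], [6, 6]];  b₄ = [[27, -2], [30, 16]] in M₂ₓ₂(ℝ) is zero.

Pass to coordinate vectors relative to the basis {E₁₁, E₁₂, E₂₁, E₂₂}.
Row-reduce the matrix with b₁, b₂, b₃, b₄ as columns; the null space gives the coefficients.
One solution (up to scaling) is (0, 1, 3, -1).

b₂ + 3b₃ - b₄ = 0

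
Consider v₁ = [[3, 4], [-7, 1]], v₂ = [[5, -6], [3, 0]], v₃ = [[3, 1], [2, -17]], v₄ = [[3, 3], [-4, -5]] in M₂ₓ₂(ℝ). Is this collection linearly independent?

Take coordinates with respect to the standard basis {E₁₁, E₁₂, E₂₁, E₂₂}.
The matrix [v₁|v₂|v₃|v₄] has determinant 0.
A zero determinant means the columns are linearly dependent.
Indeed 2v₁ + v₃ - 3v₄ = 0.

linearly dependent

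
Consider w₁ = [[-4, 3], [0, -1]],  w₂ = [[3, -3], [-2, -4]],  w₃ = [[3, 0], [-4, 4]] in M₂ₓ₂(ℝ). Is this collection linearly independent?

linearly independent

Take coordinates with respect to the standard basis {E₁₁, E₁₂, E₂₁, E₂₂}.
Row-reduce the matrix whose columns are w₁, w₂, w₃.
The reduction yields 3 nonzero rows, so the rank is 3.
Since rank = 3 (the number of vectors), the set is linearly independent.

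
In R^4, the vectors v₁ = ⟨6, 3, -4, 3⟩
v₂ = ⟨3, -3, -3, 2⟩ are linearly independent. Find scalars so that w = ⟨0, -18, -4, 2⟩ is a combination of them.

w = -2v₁ + 4v₂

Set up the augmented matrix [v₁ | v₂ | w] and row-reduce.
Row-reducing the augmented matrix gives the unique coefficients (c₁, c₂) = (-2, 4).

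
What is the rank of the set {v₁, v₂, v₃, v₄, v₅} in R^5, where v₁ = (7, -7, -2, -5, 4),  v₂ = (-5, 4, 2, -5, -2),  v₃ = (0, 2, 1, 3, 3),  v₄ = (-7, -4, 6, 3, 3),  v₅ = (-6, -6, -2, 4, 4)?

Apply Gaussian elimination to the matrix whose rows are v₁, v₂, v₃, v₄, v₅.
There are 5 pivot columns, so rank = 5.

rank 5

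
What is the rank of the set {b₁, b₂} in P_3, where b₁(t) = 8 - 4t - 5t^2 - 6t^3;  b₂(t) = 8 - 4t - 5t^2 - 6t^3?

1

Use coordinates relative to {1, t, …, t^3}.
Put the 4×2 matrix [b₁|b₂] into echelon form.
Reduction leaves 1 leading entry, giving rank 1.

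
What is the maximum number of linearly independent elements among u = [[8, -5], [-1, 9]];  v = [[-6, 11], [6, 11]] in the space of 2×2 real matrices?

2

Pass to coordinate vectors with respect to the basis {E₁₁, E₁₂, E₂₁, E₂₂}.
Apply Gaussian elimination to the matrix whose rows are u, v.
Exactly 2 pivots survive; hence the rank is 2.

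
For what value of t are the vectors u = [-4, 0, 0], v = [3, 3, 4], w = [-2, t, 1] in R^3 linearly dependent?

The vectors are dependent exactly when the determinant of the matrix with rows u, v, w vanishes.
Cofactor expansion gives det = 16*t - 12.
This vanishes exactly when t = 3/4.

t = 3/4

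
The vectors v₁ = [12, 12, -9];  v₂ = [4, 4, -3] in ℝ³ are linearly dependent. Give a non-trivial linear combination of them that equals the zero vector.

v₁ - 3v₂ = 0

Solve the homogeneous system with v₁, v₂ as columns by row-reducing the coefficient matrix.
A generator of the null space is (1, -3).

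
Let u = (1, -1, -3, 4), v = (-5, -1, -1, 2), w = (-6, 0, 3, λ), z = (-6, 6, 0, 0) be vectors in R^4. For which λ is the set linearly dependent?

The vectors are dependent exactly when the determinant of the matrix with rows u, v, w, z vanishes.
Expanding, det = -108*λ - 360.
Setting this to zero gives λ = -10/3.

λ = -10/3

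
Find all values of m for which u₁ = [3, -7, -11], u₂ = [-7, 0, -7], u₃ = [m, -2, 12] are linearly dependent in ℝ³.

Dependence holds iff the 3×3 matrix [u₁ u₂ u₃] is singular.
Cofactor expansion gives det = 49*m - 784.
Setting this to zero gives m = 16.

m = 16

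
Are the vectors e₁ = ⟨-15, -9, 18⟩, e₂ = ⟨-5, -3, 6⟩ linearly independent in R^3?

linearly dependent

One vector is a scalar multiple of another, so the set is dependent.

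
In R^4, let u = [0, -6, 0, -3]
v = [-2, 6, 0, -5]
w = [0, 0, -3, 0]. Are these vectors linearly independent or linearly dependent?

Place the vectors as rows of a 3×4 matrix and reduce to echelon form.
The reduction yields 3 nonzero rows, so the rank is 3.
Since rank = 3 (the number of vectors), the set is linearly independent.

linearly independent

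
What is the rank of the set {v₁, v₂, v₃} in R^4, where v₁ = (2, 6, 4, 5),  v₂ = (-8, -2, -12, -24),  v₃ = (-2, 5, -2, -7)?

Row-reduce the 3×4 matrix with these as rows.
There are 2 pivot columns, so rank = 2.

rank 2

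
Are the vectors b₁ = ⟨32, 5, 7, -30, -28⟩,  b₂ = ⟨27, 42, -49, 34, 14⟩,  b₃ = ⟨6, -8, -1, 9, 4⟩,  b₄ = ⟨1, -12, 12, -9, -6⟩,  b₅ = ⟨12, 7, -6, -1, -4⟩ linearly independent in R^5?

Form the 5×5 matrix with these as columns; its determinant is 0.
A zero determinant means the columns are linearly dependent.

linearly dependent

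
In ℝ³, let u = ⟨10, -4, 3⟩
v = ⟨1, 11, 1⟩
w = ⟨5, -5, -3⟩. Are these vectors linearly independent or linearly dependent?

linearly independent

Form the 3×3 matrix with these as columns; its determinant is -492.
A nonzero determinant means the columns are linearly independent.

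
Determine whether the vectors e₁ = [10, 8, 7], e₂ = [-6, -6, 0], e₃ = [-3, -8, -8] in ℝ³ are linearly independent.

linearly independent

Place the vectors as rows of a 3×3 matrix and reduce to echelon form.
The reduction yields 3 nonzero rows, so the rank is 3.
Since rank = 3 (the number of vectors), the set is linearly independent.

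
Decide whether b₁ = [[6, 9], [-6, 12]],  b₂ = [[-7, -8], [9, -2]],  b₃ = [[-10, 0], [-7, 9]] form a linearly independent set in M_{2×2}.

linearly independent

Write each element as a coordinate vector in ℝ⁴ using {E₁₁, E₁₂, E₂₁, E₂₂}.
Row-reduce the matrix whose columns are b₁, b₂, b₃.
The reduction yields 3 nonzero rows, so the rank is 3.
Since rank = 3 (the number of vectors), the set is linearly independent.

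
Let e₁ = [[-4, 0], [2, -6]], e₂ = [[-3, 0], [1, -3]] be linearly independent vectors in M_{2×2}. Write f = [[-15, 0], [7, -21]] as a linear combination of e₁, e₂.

f = 3e₁ + e₂

Take coordinate vectors relative to {E₁₁, E₁₂, E₂₁, E₂₂}.
Set up the augmented matrix [e₁ | e₂ | f] and row-reduce.
The system has the unique solution (c₁, c₂) = (3, 1).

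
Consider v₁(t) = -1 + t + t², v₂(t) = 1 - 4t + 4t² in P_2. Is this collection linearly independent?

linearly independent

Write each element as a coordinate vector in ℝ³ using {1, t, t²}.
Row-reduce the matrix whose columns are v₁, v₂.
The reduction yields 2 nonzero rows, so the rank is 2.
Since rank = 2 (the number of vectors), the set is linearly independent.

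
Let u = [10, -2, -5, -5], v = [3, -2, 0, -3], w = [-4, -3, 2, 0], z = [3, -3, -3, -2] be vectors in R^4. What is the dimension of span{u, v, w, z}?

dim = 3

Put the 4×4 matrix [u|v|w|z] into echelon form.
There are 3 pivot columns, so rank = 3.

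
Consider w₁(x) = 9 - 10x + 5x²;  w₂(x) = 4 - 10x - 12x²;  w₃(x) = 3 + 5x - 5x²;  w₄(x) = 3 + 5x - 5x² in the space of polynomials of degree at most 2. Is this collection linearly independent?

linearly dependent

Write each element as a coordinate vector in ℝ³ using {1, x, x²}.
There are 4 vectors in a 3-dimensional space, so they cannot be linearly independent.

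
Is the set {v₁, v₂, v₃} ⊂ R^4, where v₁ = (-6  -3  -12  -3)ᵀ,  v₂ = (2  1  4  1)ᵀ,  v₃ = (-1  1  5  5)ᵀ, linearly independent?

linearly dependent

One vector is a scalar multiple of another, so the set is dependent.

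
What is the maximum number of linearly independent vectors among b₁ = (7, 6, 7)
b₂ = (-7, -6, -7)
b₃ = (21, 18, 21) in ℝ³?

Row-reduce the 3×3 matrix with these as rows.
There is 1 pivot column, so rank = 1.

1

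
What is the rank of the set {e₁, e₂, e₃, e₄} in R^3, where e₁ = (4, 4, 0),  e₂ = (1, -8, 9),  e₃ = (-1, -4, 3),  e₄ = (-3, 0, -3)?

Apply Gaussian elimination to the matrix whose rows are e₁, e₂, e₃, e₄.
There are 2 pivot columns, so rank = 2.
(With 4 elements in a 3-dimensional space the rank is at most 3.)

rank 2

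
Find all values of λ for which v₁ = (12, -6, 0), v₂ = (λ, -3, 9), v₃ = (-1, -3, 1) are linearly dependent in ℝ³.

λ = -57

Dependence holds iff the 3×3 matrix [v₁ v₂ v₃] is singular.
Expanding, det = 6*λ + 342.
This vanishes exactly when λ = -57.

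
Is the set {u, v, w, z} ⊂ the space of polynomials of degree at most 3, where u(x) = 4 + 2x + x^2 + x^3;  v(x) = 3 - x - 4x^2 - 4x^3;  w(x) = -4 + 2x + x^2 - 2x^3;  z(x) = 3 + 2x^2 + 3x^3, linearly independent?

Write each element as a coordinate vector in ℝ⁴ using {1, x, …, x^3}.
Row-reduce the matrix whose columns are u, v, w, z.
The reduction yields 4 nonzero rows, so the rank is 4.
Since rank = 4 (the number of vectors), the set is linearly independent.

linearly independent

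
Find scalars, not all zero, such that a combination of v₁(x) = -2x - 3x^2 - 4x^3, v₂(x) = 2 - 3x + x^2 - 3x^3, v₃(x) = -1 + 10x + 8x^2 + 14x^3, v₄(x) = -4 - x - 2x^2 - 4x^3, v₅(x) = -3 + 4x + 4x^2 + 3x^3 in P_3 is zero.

Write each element as a vector in ℝ⁴ using {1, x, …, x^3}.
Row-reduce the matrix with v₁, v₂, v₃, v₄, v₅ as columns; the null space gives the coefficients.
The free variable yields coefficients (1, 1, 1, 1, -1) (any nonzero multiple also works).

v₁ + v₂ + v₃ + v₄ - v₅ = 0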